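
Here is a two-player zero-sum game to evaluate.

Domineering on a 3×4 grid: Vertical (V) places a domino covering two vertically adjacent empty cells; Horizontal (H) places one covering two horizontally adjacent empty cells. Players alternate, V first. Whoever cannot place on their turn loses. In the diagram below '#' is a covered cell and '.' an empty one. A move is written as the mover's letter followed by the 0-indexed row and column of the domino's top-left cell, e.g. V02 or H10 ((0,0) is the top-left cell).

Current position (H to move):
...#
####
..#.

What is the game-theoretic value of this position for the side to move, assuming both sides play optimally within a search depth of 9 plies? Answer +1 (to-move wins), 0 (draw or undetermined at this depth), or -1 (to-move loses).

p1 H@[...#/####/..#.]: H00[##.#/####/..#.]+1* H01[.###/####/..#.]+1 H20[...#/####/###.]+1
p2 V@[##.#/####/..#.] terminal -1; root [...#/####/..#.] d9

value(...#/####/..#., H) = +1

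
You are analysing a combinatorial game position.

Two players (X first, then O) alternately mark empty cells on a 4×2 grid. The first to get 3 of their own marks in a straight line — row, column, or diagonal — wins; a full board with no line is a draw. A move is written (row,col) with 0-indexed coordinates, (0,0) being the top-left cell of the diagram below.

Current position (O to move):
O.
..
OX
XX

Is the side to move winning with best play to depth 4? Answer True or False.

[O./../OX/XX] O move#1: (0,1):-1/OO/../OX/XX, (1,0):+1/O./O./OX/XX*, (1,1):+0/O./.O/OX/XX
[O./O./OX/XX] end (terminal -1, X#2); searched O./../OX/XX to 4

O winning at [O./../OX/XX]: True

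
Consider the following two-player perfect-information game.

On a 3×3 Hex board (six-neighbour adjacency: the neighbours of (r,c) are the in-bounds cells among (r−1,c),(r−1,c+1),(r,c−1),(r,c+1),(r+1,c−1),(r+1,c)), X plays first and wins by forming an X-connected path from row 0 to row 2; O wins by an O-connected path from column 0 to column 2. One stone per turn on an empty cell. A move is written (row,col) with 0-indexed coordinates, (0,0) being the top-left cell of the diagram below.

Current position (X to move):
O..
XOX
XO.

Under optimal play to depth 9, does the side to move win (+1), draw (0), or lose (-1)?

value(O../XOX/XO., X) = +1

[O../XOX/XO.] X move#1: (0,1):+1/OX./XOX/XO.*, (0,2):+1/O.X/XOX/XO., (2,2):+1/O../XOX/XOX
[OX./XOX/XO.] end (terminal -1, O#2); searched O../XOX/XO. to 9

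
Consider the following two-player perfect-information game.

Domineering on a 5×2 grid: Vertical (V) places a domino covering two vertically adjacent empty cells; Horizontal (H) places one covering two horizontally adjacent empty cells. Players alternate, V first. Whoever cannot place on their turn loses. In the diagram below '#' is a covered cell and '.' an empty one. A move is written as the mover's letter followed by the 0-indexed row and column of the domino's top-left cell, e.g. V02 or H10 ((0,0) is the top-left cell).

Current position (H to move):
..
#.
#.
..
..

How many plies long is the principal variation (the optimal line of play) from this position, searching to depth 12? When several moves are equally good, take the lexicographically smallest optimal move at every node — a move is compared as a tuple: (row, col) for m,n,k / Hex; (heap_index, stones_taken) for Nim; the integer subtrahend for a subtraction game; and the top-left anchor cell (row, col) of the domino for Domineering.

[../#./#./../..] H move#1: H00:-1/##/#./#./../.., H30:+1/../#./#./##/..*, H40:+1/../#./#./../##
[../#./#./##/..] V move#2: V01:-1/.#/##/#./##/..*, V11:-1/../##/##/##/..
[.#/##/#./##/..] H move#3: H40:+1/.#/##/#./##/##*
[.#/##/#./##/##] end (terminal -1, V#4); searched ../#./#./../.. to 12

PV length from [../#./#./../..]: 3 plies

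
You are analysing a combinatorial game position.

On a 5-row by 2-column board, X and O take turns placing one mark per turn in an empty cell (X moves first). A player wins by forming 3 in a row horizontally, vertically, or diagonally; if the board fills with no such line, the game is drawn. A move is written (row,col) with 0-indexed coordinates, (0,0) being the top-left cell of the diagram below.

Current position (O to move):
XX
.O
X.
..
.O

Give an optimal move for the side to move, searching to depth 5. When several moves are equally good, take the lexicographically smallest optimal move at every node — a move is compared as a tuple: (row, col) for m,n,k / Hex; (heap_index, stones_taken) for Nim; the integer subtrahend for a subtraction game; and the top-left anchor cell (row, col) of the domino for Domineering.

O's best at [XX/.O/X./../.O]: (1,0)

ply 1, O at XX/.O/X./../.O | (1,0)=+0→XX/OO/X./../.O*; (2,1)=-1→XX/.O/XO/../.O; (3,0)=-1→XX/.O/X./O./.O; (3,1)=-1→XX/.O/X./.O/.O; (4,0)=-1→XX/.O/X./../OO
ply 2, X at XX/OO/X./../.O | (2,1)=+0→XX/OO/XX/../.O*; (3,0)=+0→XX/OO/X./X./.O; (3,1)=+0→XX/OO/X./.X/.O; (4,0)=+0→XX/OO/X./../XO
ply 3, O at XX/OO/XX/../.O | (3,0)=+0→XX/OO/XX/O./.O*; (3,1)=+0→XX/OO/XX/.O/.O; (4,0)=+0→XX/OO/XX/../OO
ply 4, X at XX/OO/XX/O./.O | (3,1)=+0→XX/OO/XX/OX/.O*; (4,0)=+0→XX/OO/XX/O./XO
ply 5, O at XX/OO/XX/OX/.O | (4,0)=+0→XX/OO/XX/OX/OO*
ply 6: XX/OO/XX/OX/OO is terminal +0 (X); from XX/.O/X./../.O depth 5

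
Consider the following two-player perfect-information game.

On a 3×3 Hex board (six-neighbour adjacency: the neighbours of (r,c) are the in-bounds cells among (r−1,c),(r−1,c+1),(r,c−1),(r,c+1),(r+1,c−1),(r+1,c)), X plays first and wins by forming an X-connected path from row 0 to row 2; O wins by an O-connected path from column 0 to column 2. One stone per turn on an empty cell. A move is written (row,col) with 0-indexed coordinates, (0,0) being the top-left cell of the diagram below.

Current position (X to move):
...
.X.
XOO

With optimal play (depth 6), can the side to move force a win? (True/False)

X winning at [.../.X./XOO]: True

ply 1, X at .../.X./XOO | (0,0)=+1→X../.X./XOO*; (0,1)=+1→.X./.X./XOO; (0,2)=+1→..X/.X./XOO; (1,0)=+1→.../XX./XOO; (1,2)=+1→.../.XX/XOO
ply 2, O at X../.X./XOO | (0,1)=-1→XO./.X./XOO*; (0,2)=-1→X.O/.X./XOO; (1,0)=-1→X../OX./XOO; (1,2)=-1→X../.XO/XOO
ply 3, X at XO./.X./XOO | (0,2)=+1→XOX/.X./XOO*; (1,0)=+1→XO./XX./XOO; (1,2)=+1→XO./.XX/XOO
ply 4: XOX/.X./XOO is terminal -1 (O); from .../.X./XOO depth 6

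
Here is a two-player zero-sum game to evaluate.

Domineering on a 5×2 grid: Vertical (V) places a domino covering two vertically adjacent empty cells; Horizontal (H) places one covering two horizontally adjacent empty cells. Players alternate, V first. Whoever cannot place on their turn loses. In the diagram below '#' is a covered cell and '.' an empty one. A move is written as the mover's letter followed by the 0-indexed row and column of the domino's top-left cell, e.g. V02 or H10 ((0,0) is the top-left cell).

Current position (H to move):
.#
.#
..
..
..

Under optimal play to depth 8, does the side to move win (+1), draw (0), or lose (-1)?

value(.#/.#/../../.., H) = +1

p1 H@[.#/.#/../../..]: H20[.#/.#/##/../..]-1 H30[.#/.#/../##/..]+1* H40[.#/.#/../../##]-1
p2 V@[.#/.#/../##/..]: V00[##/##/../##/..]-1* V10[.#/##/#./##/..]-1
p3 H@[##/##/../##/..]: H20[##/##/##/##/..]+1* H40[##/##/../##/##]+1
p4 V@[##/##/##/##/..] terminal -1; root [.#/.#/../../..] d8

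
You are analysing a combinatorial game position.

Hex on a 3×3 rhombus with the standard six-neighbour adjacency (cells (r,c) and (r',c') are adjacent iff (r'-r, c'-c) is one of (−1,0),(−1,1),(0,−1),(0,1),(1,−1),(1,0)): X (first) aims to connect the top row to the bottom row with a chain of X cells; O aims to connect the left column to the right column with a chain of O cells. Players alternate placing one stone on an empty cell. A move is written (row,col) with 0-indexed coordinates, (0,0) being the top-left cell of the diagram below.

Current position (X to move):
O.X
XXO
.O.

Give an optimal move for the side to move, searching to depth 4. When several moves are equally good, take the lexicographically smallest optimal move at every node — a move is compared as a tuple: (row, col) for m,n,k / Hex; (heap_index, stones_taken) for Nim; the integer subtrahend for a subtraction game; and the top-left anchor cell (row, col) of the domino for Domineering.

X's best at [O.X/XXO/.O.]: (2,0)

[O.X/XXO/.O.] X move#1: (0,1):-1/OXX/XXO/.O., (2,0):+1/O.X/XXO/XO.*, (2,2):-1/O.X/XXO/.OX
[O.X/XXO/XO.] end (terminal -1, O#2); searched O.X/XXO/.O. to 4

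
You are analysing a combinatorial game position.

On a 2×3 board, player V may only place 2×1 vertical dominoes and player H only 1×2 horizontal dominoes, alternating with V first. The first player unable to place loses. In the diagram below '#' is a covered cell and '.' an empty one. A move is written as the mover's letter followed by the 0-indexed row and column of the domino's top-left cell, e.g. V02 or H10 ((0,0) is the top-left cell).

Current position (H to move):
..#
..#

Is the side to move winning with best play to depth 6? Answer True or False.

H winning at [..#/..#]: True

[..#/..#] H move#1: H00:+1/###/..#*, H10:+1/..#/###
[###/..#] end (terminal -1, V#2); searched ..#/..# to 6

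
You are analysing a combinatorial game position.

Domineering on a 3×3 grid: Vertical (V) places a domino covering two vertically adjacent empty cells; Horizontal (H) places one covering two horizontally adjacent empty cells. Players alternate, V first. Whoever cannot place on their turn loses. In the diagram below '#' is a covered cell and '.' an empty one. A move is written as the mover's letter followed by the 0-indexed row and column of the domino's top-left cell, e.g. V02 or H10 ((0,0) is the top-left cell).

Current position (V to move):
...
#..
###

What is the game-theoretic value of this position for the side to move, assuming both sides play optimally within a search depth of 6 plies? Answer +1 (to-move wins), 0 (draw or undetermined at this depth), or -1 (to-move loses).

ply 1, V at .../#../### | V01=+1→.#./##./###*; V02=-1→..#/#.#/###
ply 2: .#./##./### is terminal -1 (H); from .../#../### depth 6

value(.../#../###, V) = +1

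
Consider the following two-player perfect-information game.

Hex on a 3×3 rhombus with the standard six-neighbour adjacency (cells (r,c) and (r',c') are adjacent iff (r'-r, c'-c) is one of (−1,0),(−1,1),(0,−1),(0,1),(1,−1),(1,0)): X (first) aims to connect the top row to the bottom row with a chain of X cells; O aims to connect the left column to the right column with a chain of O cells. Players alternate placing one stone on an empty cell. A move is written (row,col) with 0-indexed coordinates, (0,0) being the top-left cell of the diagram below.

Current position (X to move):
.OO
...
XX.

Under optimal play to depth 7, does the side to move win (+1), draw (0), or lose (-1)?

value(.OO/.../XX., X) = -1

p1 X@[.OO/.../XX.]: (0,0)[XOO/.../XX.]-1* (1,0)[.OO/X../XX.]-1 (1,1)[.OO/.X./XX.]-1 (1,2)[.OO/..X/XX.]-1 (2,2)[.OO/.../XXX]-1
p2 O@[XOO/.../XX.]: (1,0)[XOO/O../XX.]+1* (1,1)[XOO/.O./XX.]-1 (1,2)[XOO/..O/XX.]-1 (2,2)[XOO/.../XXO]-1
p3 X@[XOO/O../XX.] terminal -1; root [.OO/.../XX.] d7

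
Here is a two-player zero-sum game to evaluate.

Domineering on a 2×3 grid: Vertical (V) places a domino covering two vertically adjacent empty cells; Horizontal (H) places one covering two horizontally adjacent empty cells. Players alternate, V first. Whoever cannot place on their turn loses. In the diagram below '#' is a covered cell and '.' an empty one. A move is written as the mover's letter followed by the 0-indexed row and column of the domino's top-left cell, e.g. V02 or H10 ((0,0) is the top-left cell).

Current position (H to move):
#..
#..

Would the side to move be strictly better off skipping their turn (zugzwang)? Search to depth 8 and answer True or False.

zugzwang(#../#.., H) = False

[#../#..] H move#1: H01:+1/###/#..*, H11:+1/#../###
[###/#..] end (terminal -1, V#2); searched #../#.. to 8
suppose H passes — search the same position with V to move:
pass> [#../#..] V move#1: V01:+1/##./##.*, V02:+1/#.#/#.#
pass> [##./##.] end (terminal -1, H#2); searched #../#.. to 8
for H: play +1, pass -1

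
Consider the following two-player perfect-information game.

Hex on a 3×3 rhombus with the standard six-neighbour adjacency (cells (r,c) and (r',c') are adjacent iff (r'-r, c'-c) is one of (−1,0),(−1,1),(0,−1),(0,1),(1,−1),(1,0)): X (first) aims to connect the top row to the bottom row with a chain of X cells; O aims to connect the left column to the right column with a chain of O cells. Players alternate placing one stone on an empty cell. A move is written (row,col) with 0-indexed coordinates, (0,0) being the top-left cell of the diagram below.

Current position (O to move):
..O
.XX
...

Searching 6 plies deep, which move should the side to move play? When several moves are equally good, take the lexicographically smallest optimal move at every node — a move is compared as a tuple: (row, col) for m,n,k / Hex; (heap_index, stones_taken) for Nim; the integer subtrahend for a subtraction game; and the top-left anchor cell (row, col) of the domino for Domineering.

O's best at [..O/.XX/...]: (0,1)

[..O/.XX/...] O move#1: (0,0):-1/O.O/.XX/..., (0,1):+1/.OO/.XX/...*, (1,0):-1/..O/OXX/..., (2,0):-1/..O/.XX/O.., (2,1):-1/..O/.XX/.O., (2,2):-1/..O/.XX/..O
[.OO/.XX/...] X move#2: (0,0):-1/XOO/.XX/...*, (1,0):-1/.OO/XXX/..., (2,0):-1/.OO/.XX/X.., (2,1):-1/.OO/.XX/.X., (2,2):-1/.OO/.XX/..X
[XOO/.XX/...] O move#3: (1,0):+1/XOO/OXX/...*, (2,0):-1/XOO/.XX/O.., (2,1):-1/XOO/.XX/.O., (2,2):-1/XOO/.XX/..O
[XOO/OXX/...] end (terminal -1, X#4); searched ..O/.XX/... to 6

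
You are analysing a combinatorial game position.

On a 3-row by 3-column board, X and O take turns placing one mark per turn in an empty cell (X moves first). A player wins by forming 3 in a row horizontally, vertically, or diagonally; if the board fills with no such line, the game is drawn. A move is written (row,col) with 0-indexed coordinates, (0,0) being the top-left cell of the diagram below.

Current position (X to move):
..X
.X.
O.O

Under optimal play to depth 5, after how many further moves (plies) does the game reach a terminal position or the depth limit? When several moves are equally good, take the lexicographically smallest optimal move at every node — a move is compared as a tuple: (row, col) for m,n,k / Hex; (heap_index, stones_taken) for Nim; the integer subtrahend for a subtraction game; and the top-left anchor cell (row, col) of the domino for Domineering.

PV length from [..X/.X./O.O]: 5 plies

ply 1, X at ..X/.X./O.O | (0,0)=-1→X.X/.X./O.O; (0,1)=-1→.XX/.X./O.O; (1,0)=-1→..X/XX./O.O; (1,2)=-1→..X/.XX/O.O; (2,1)=+0→..X/.X./OXO*
ply 2, O at ..X/.X./OXO | (0,0)=-1→O.X/.X./OXO; (0,1)=+0→.OX/.X./OXO*; (1,0)=-1→..X/OX./OXO; (1,2)=-1→..X/.XO/OXO
ply 3, X at .OX/.X./OXO | (0,0)=+0→XOX/.X./OXO*; (1,0)=+0→.OX/XX./OXO; (1,2)=+0→.OX/.XX/OXO
ply 4, O at XOX/.X./OXO | (1,0)=+0→XOX/OX./OXO*; (1,2)=+0→XOX/.XO/OXO
ply 5, X at XOX/OX./OXO | (1,2)=+0→XOX/OXX/OXO*
ply 6: XOX/OXX/OXO is terminal +0 (O); from ..X/.X./O.O depth 5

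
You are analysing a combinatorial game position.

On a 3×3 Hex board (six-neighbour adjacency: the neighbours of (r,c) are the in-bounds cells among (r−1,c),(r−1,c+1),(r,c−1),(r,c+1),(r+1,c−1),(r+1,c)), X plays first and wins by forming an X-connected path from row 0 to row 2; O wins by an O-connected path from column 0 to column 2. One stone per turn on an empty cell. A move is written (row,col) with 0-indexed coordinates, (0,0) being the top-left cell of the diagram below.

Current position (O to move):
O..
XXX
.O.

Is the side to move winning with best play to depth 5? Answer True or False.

[O../XXX/.O.] O move#1: (0,1):-1/OO./XXX/.O.*, (0,2):-1/O.O/XXX/.O., (2,0):-1/O../XXX/OO., (2,2):-1/O../XXX/.OO
[OO./XXX/.O.] X move#2: (0,2):+1/OOX/XXX/.O.*, (2,0):-1/OO./XXX/XO., (2,2):-1/OO./XXX/.OX
[OOX/XXX/.O.] O move#3: (2,0):-1/OOX/XXX/OO.*, (2,2):-1/OOX/XXX/.OO
[OOX/XXX/OO.] X move#4: (2,2):+1/OOX/XXX/OOX*
[OOX/XXX/OOX] end (terminal -1, O#5); searched O../XXX/.O. to 5

O winning at [O../XXX/.O.]: False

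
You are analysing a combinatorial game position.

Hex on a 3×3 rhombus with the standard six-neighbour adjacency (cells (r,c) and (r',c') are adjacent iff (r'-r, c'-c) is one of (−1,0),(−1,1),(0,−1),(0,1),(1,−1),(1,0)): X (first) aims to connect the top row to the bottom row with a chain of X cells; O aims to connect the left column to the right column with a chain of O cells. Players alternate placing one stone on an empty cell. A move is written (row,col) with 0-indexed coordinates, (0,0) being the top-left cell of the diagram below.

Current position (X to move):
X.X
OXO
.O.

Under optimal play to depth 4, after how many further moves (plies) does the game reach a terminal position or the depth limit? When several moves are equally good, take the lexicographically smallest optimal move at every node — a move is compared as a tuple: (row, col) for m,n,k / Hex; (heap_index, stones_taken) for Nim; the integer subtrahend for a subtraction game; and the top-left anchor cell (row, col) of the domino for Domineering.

ply 1, X at X.X/OXO/.O. | (0,1)=-1→XXX/OXO/.O.; (2,0)=+1→X.X/OXO/XO.*; (2,2)=-1→X.X/OXO/.OX
ply 2: X.X/OXO/XO. is terminal -1 (O); from X.X/OXO/.O. depth 4

PV length from [X.X/OXO/.O.]: 1 ply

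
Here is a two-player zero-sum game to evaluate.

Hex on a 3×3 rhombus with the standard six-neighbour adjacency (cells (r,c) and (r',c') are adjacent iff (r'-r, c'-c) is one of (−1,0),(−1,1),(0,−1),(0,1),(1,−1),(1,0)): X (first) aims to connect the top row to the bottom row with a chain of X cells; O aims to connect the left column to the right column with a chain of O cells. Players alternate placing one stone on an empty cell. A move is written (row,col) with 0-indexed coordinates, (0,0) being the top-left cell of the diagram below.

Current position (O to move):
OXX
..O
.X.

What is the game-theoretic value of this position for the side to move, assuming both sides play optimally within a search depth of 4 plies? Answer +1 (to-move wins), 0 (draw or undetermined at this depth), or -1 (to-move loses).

value(OXX/..O/.X., O) = +1

[OXX/..O/.X.] O move#1: (1,0):-1/OXX/O.O/.X., (1,1):+1/OXX/.OO/.X.*, (2,0):-1/OXX/..O/OX., (2,2):-1/OXX/..O/.XO
[OXX/.OO/.X.] X move#2: (1,0):-1/OXX/XOO/.X.*, (2,0):-1/OXX/.OO/XX., (2,2):-1/OXX/.OO/.XX
[OXX/XOO/.X.] O move#3: (2,0):+1/OXX/XOO/OX.*, (2,2):-1/OXX/XOO/.XO
[OXX/XOO/OX.] end (terminal -1, X#4); searched OXX/..O/.X. to 4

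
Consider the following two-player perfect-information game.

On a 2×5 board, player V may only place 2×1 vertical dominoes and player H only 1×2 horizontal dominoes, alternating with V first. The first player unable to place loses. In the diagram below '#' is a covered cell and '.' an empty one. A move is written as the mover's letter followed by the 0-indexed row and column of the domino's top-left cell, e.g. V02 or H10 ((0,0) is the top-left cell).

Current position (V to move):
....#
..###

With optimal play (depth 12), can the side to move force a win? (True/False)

V winning at [....#/..###]: True

p1 V@[....#/..###]: V00[#...#/#.###]-1 V01[.#..#/.####]+1*
p2 H@[.#..#/.####]: H02[.####/.####]-1*
p3 V@[.####/.####]: V00[#####/#####]+1*
p4 H@[#####/#####] terminal -1; root [....#/..###] d12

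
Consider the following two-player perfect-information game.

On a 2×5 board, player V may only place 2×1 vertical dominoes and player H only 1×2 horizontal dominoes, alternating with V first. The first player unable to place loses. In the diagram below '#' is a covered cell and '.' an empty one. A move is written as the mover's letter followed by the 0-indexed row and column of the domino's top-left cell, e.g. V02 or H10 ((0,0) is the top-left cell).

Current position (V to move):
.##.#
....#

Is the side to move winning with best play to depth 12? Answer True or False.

V winning at [.##.#/....#]: False

[.##.#/....#] V move#1: V00:-1/###.#/#...#*, V03:-1/.####/...##
[###.#/#...#] H move#2: H11:-1/###.#/###.#, H12:+1/###.#/#.###*
[###.#/#.###] end (terminal -1, V#3); searched .##.#/....# to 12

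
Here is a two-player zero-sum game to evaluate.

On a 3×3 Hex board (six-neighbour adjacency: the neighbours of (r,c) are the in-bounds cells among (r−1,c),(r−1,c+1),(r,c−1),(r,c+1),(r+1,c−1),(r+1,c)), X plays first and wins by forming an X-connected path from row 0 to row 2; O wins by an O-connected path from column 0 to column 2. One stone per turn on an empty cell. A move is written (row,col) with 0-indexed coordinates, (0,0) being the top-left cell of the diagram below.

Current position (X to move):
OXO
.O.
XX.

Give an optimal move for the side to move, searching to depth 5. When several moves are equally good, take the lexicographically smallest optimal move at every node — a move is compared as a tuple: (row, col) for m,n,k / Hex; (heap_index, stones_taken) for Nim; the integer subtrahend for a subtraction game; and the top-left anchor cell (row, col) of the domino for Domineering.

X's best at [OXO/.O./XX.]: (1,0)

ply 1, X at OXO/.O./XX. | (1,0)=+1→OXO/XO./XX.*; (1,2)=-1→OXO/.OX/XX.; (2,2)=-1→OXO/.O./XXX
ply 2: OXO/XO./XX. is terminal -1 (O); from OXO/.O./XX. depth 5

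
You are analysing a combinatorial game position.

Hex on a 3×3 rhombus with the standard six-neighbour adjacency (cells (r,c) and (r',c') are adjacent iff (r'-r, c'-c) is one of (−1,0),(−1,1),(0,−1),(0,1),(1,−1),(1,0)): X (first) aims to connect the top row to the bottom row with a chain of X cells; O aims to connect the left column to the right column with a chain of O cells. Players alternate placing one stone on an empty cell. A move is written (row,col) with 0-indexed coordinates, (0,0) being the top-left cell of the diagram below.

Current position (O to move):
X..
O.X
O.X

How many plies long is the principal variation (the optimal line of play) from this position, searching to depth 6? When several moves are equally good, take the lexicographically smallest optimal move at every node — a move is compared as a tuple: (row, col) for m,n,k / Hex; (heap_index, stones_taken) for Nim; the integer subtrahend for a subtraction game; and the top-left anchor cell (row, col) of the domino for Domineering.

p1 O@[X../O.X/O.X]: (0,1)[XO./O.X/O.X]-1 (0,2)[X.O/O.X/O.X]+1* (1,1)[X../OOX/O.X]-1 (2,1)[X../O.X/OOX]-1
p2 X@[X.O/O.X/O.X]: (0,1)[XXO/O.X/O.X]-1* (1,1)[X.O/OXX/O.X]-1 (2,1)[X.O/O.X/OXX]-1
p3 O@[XXO/O.X/O.X]: (1,1)[XXO/OOX/O.X]+1* (2,1)[XXO/O.X/OOX]-1
p4 X@[XXO/OOX/O.X] terminal -1; root [X../O.X/O.X] d6

PV length from [X../O.X/O.X]: 3 plies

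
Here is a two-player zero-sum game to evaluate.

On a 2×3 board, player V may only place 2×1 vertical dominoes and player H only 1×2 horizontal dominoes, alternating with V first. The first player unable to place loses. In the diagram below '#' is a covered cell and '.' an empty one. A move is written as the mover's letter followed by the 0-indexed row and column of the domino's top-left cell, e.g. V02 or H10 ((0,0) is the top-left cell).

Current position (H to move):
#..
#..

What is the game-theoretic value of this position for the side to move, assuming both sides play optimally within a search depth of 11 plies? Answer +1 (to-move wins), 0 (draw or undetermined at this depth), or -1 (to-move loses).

value(#../#.., H) = +1

p1 H@[#../#..]: H01[###/#..]+1* H11[#../###]+1
p2 V@[###/#..] terminal -1; root [#../#..] d11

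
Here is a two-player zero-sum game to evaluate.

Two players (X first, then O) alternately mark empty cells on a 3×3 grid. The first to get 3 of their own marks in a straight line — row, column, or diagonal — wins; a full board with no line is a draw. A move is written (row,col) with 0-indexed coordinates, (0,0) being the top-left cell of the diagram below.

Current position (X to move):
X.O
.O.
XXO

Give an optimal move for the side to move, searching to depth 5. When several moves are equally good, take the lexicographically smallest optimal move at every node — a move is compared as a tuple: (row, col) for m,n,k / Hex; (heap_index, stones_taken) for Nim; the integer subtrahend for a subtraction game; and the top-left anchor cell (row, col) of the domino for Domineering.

X's best at [X.O/.O./XXO]: (1,0)

[X.O/.O./XXO] X move#1: (0,1):-1/XXO/.O./XXO, (1,0):+1/X.O/XO./XXO*, (1,2):+0/X.O/.OX/XXO
[X.O/XO./XXO] end (terminal -1, O#2); searched X.O/.O./XXO to 5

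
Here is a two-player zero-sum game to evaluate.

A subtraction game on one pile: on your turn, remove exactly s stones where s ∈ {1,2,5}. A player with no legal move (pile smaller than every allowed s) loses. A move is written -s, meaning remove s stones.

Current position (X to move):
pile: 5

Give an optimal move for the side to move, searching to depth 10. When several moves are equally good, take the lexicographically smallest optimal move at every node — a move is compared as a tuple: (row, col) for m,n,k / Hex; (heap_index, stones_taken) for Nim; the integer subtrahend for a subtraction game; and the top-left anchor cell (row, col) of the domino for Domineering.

ply 1, X at 5 | -1=-1→4; -2=+1→3*; -5=+1→0
ply 2, O at 3 | -1=-1→2*; -2=-1→1
ply 3, X at 2 | -1=-1→1; -2=+1→0*
ply 4: 0 is terminal -1 (O); from 5 depth 10

X's best at [5]: -2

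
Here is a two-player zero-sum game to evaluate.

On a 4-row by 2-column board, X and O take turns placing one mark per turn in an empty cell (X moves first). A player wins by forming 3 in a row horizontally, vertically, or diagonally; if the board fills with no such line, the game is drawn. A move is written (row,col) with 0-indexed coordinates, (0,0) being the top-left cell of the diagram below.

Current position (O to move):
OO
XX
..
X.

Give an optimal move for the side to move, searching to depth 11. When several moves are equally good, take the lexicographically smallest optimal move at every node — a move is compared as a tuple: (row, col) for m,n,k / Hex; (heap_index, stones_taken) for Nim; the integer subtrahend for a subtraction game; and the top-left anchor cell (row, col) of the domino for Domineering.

O's best at [OO/XX/../X.]: (2,0)

ply 1, O at OO/XX/../X. | (2,0)=+0→OO/XX/O./X.*; (2,1)=-1→OO/XX/.O/X.; (3,1)=-1→OO/XX/../XO
ply 2, X at OO/XX/O./X. | (2,1)=+0→OO/XX/OX/X.*; (3,1)=+0→OO/XX/O./XX
ply 3, O at OO/XX/OX/X. | (3,1)=+0→OO/XX/OX/XO*
ply 4: OO/XX/OX/XO is terminal +0 (X); from OO/XX/../X. depth 11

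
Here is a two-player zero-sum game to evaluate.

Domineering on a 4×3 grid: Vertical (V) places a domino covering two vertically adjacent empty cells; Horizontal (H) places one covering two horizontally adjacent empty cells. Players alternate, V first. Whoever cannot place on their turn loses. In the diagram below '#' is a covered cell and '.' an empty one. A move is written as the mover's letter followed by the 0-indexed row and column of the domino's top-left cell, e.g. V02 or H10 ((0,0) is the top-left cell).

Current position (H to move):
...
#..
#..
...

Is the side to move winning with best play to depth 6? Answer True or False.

H winning at [.../#../#../...]: False

ply 1, H at .../#../#../... | H00=-1→##./#../#../...*; H01=-1→.##/#../#../...; H11=-1→.../###/#../...; H21=-1→.../#../###/...; H30=-1→.../#../#../##.; H31=-1→.../#../#../.##
ply 2, V at ##./#../#../... | V02=-1→###/#.#/#../...; V11=+1→##./##./##./...*; V12=+1→##./#.#/#.#/...; V21=+1→##./#../##./.#.; V22=+1→##./#../#.#/..#
ply 3, H at ##./##./##./... | H30=-1→##./##./##./##.*; H31=-1→##./##./##./.##
ply 4, V at ##./##./##./##. | V02=+1→###/###/##./##.*; V12=+1→##./###/###/##.; V22=+1→##./##./###/###
ply 5: ###/###/##./##. is terminal -1 (H); from .../#../#../... depth 6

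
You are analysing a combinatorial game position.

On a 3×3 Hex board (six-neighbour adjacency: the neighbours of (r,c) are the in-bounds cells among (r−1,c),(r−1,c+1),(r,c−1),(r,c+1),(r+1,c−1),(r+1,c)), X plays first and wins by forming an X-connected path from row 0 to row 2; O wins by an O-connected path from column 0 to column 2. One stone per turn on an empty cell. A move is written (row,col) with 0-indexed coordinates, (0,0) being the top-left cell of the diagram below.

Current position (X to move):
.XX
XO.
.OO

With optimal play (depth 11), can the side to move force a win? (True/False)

X winning at [.XX/XO./.OO]: True

p1 X@[.XX/XO./.OO]: (0,0)[XXX/XO./.OO]-1 (1,2)[.XX/XOX/.OO]-1 (2,0)[.XX/XO./XOO]+1*
p2 O@[.XX/XO./XOO] terminal -1; root [.XX/XO./.OO] d11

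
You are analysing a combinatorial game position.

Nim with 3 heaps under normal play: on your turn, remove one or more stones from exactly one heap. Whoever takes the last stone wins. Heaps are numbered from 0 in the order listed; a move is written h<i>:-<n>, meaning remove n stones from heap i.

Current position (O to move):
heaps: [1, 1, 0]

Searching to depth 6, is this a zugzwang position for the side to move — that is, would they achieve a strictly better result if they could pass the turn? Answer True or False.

zugzwang((1,1,0), O) = True

[(1,1,0)] O move#1: h0:-1:-1/(0,1,0)*, h1:-1:-1/(1,0,0)
[(0,1,0)] X move#2: h1:-1:+1/(0,0,0)*
[(0,0,0)] end (terminal -1, O#3); searched (1,1,0) to 6
if O skipped the turn, X would face:
~ [(1,1,0)] X move#1: h0:-1:-1/(0,1,0)*, h1:-1:-1/(1,0,0)
~ [(0,1,0)] O move#2: h1:-1:+1/(0,0,0)*
~ [(0,0,0)] end (terminal -1, X#3); searched (1,1,0) to 6
compare (O): move=-1 vs pass=+1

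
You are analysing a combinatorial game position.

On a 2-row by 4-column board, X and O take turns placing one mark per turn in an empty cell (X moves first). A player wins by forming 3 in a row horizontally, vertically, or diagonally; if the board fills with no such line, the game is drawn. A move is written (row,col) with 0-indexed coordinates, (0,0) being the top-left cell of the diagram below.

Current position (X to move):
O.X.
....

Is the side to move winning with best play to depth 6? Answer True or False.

X winning at [O.X./....]: False

p1 X@[O.X./....]: (0,1)[OXX./....]+0* (0,3)[O.XX/....]+0 (1,0)[O.X./X...]+0 (1,1)[O.X./.X..]+0 (1,2)[O.X./..X.]+0 (1,3)[O.X./...X]+0
p2 O@[OXX./....]: (0,3)[OXXO/....]+0* (1,0)[OXX./O...]-1 (1,1)[OXX./.O..]-1 (1,2)[OXX./..O.]-1 (1,3)[OXX./...O]-1
p3 X@[OXXO/....]: (1,0)[OXXO/X...]+0* (1,1)[OXXO/.X..]+0 (1,2)[OXXO/..X.]+0 (1,3)[OXXO/...X]+0
p4 O@[OXXO/X...]: (1,1)[OXXO/XO..]+0* (1,2)[OXXO/X.O.]+0 (1,3)[OXXO/X..O]+0
p5 X@[OXXO/XO..]: (1,2)[OXXO/XOX.]+0* (1,3)[OXXO/XO.X]+0
p6 O@[OXXO/XOX.]: (1,3)[OXXO/XOXO]+0*
p7 X@[OXXO/XOXO] terminal +0; root [O.X./....] d6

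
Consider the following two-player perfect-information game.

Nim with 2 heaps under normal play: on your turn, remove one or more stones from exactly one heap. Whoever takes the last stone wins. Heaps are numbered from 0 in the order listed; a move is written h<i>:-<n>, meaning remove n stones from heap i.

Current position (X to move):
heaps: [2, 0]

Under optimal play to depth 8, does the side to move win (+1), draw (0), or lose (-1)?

p1 X@[(2,0)]: h0:-1[(1,0)]-1 h0:-2[(0,0)]+1*
p2 O@[(0,0)] terminal -1; root [(2,0)] d8

value((2,0), X) = +1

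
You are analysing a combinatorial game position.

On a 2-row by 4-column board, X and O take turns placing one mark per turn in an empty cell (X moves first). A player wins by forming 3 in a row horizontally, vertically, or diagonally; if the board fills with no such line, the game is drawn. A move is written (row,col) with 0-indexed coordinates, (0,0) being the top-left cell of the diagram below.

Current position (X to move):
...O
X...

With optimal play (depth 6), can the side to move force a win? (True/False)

X winning at [...O/X...]: False

[...O/X...] X move#1: (0,0):+0/X..O/X...*, (0,1):+0/.X.O/X..., (0,2):+0/..XO/X..., (1,1):+0/...O/XX.., (1,2):+0/...O/X.X., (1,3):+0/...O/X..X
[X..O/X...] O move#2: (0,1):+0/XO.O/X...*, (0,2):+0/X.OO/X..., (1,1):+0/X..O/XO.., (1,2):+0/X..O/X.O., (1,3):+0/X..O/X..O
[XO.O/X...] X move#3: (0,2):+0/XOXO/X...*, (1,1):-1/XO.O/XX.., (1,2):-1/XO.O/X.X., (1,3):-1/XO.O/X..X
[XOXO/X...] O move#4: (1,1):+0/XOXO/XO..*, (1,2):+0/XOXO/X.O., (1,3):+0/XOXO/X..O
[XOXO/XO..] X move#5: (1,2):+0/XOXO/XOX.*, (1,3):+0/XOXO/XO.X
[XOXO/XOX.] O move#6: (1,3):+0/XOXO/XOXO*
[XOXO/XOXO] end (terminal +0, X#7); searched ...O/X... to 6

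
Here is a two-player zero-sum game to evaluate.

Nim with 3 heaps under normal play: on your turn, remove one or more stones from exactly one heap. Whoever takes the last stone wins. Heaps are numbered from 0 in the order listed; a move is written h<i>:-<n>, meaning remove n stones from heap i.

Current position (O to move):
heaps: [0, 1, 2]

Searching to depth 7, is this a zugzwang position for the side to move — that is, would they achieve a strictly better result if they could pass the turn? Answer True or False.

zugzwang((0,1,2), O) = False

[(0,1,2)] O move#1: h1:-1:-1/(0,0,2), h2:-1:+1/(0,1,1)*, h2:-2:-1/(0,1,0)
[(0,1,1)] X move#2: h1:-1:-1/(0,0,1)*, h2:-1:-1/(0,1,0)
[(0,0,1)] O move#3: h2:-1:+1/(0,0,0)*
[(0,0,0)] end (terminal -1, X#4); searched (0,1,2) to 7
suppose O passes — search the same position with X to move:
pass> [(0,1,2)] X move#1: h1:-1:-1/(0,0,2), h2:-1:+1/(0,1,1)*, h2:-2:-1/(0,1,0)
pass> [(0,1,1)] O move#2: h1:-1:-1/(0,0,1)*, h2:-1:-1/(0,1,0)
pass> [(0,0,1)] X move#3: h2:-1:+1/(0,0,0)*
pass> [(0,0,0)] end (terminal -1, O#4); searched (0,1,2) to 7
for O: play +1, pass -1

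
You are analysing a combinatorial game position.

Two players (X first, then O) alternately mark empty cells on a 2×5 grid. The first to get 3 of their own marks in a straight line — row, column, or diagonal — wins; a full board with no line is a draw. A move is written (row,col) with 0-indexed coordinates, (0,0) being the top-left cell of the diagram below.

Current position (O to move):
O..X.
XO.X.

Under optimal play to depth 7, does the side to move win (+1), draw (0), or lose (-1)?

p1 O@[O..X./XO.X.]: (0,1)[OO.X./XO.X.]+0* (0,2)[O.OX./XO.X.]+0 (0,4)[O..XO/XO.X.]+0 (1,2)[O..X./XOOX.]-1 (1,4)[O..X./XO.XO]-1
p2 X@[OO.X./XO.X.]: (0,2)[OOXX./XO.X.]+0* (0,4)[OO.XX/XO.X.]-1 (1,2)[OO.X./XOXX.]-1 (1,4)[OO.X./XO.XX]-1
p3 O@[OOXX./XO.X.]: (0,4)[OOXXO/XO.X.]+0* (1,2)[OOXX./XOOX.]-1 (1,4)[OOXX./XO.XO]-1
p4 X@[OOXXO/XO.X.]: (1,2)[OOXXO/XOXX.]+0* (1,4)[OOXXO/XO.XX]+0
p5 O@[OOXXO/XOXX.]: (1,4)[OOXXO/XOXXO]+0*
p6 X@[OOXXO/XOXXO] terminal +0; root [O..X./XO.X.] d7

value(O..X./XO.X., O) = 0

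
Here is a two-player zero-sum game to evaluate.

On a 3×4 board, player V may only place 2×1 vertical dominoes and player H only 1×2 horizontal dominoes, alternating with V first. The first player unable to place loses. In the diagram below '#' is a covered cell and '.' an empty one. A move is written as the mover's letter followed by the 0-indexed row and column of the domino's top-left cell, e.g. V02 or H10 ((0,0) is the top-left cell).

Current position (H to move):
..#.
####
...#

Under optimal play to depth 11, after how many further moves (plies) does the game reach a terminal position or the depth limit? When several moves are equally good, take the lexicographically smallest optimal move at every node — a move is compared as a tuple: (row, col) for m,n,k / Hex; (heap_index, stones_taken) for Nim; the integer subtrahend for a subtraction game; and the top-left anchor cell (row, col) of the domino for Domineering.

PV length from [..#./####/...#]: 1 ply

p1 H@[..#./####/...#]: H00[###./####/...#]+1* H20[..#./####/##.#]+1 H21[..#./####/.###]+1
p2 V@[###./####/...#] terminal -1; root [..#./####/...#] d11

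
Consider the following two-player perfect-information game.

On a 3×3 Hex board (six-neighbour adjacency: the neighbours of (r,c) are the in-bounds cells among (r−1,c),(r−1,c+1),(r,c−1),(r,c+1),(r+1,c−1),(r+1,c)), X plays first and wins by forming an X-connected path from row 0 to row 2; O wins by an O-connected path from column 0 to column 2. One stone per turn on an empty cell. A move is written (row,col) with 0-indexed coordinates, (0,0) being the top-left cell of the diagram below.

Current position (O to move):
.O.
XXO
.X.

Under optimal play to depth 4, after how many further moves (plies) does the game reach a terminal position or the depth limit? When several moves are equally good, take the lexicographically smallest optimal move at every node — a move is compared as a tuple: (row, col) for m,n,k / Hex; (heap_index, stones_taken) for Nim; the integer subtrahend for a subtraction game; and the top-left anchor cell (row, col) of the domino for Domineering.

PV length from [.O./XXO/.X.]: 2 plies

[.O./XXO/.X.] O move#1: (0,0):-1/OO./XXO/.X.*, (0,2):-1/.OO/XXO/.X., (2,0):-1/.O./XXO/OX., (2,2):-1/.O./XXO/.XO
[OO./XXO/.X.] X move#2: (0,2):+1/OOX/XXO/.X.*, (2,0):-1/OO./XXO/XX., (2,2):-1/OO./XXO/.XX
[OOX/XXO/.X.] end (terminal -1, O#3); searched .O./XXO/.X. to 4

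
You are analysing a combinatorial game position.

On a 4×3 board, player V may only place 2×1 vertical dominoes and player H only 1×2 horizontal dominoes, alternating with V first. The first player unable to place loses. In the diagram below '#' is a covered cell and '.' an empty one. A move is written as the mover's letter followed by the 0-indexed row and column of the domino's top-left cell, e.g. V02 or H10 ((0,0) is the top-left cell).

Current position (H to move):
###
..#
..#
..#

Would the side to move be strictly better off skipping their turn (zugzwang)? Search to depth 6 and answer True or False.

zugzwang(###/..#/..#/..#, H) = False

[###/..#/..#/..#] H move#1: H10:-1/###/###/..#/..#, H20:+1/###/..#/###/..#*, H30:-1/###/..#/..#/###
[###/..#/###/..#] end (terminal -1, V#2); searched ###/..#/..#/..# to 6
pass branch (V moves first from the same position):
  | [###/..#/..#/..#] V move#1: V10:+1/###/#.#/#.#/..#*, V11:+1/###/.##/.##/..#, V20:+1/###/..#/#.#/#.#, V21:+1/###/..#/.##/.##
  | [###/#.#/#.#/..#] H move#2: H30:-1/###/#.#/#.#/###*
  | [###/#.#/#.#/###] V move#3: V11:+1/###/###/###/###*
  | [###/###/###/###] end (terminal -1, H#4); searched ###/..#/..#/..# to 6
H moving scores +1; H passing scores -1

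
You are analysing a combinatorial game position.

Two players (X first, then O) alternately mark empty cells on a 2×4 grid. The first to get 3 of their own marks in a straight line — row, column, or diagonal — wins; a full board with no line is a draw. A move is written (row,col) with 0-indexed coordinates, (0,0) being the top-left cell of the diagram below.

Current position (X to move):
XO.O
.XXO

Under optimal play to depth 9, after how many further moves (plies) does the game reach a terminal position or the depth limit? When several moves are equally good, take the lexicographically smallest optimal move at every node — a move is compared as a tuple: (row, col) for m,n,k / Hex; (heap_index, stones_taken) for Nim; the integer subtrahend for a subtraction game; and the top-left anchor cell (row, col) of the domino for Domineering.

ply 1, X at XO.O/.XXO | (0,2)=+0→XOXO/.XXO; (1,0)=+1→XO.O/XXXO*
ply 2: XO.O/XXXO is terminal -1 (O); from XO.O/.XXO depth 9

PV length from [XO.O/.XXO]: 1 ply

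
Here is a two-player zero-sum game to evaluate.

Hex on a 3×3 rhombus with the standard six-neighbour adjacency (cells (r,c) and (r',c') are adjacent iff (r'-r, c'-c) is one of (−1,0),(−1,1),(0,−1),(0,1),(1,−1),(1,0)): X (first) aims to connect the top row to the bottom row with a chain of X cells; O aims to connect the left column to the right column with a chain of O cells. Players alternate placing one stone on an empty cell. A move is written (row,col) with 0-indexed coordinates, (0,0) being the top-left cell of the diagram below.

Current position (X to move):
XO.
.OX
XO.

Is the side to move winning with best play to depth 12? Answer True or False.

p1 X@[XO./.OX/XO.]: (0,2)[XOX/.OX/XO.]+1* (1,0)[XO./XOX/XO.]+1 (2,2)[XO./.OX/XOX]+1
p2 O@[XOX/.OX/XO.]: (1,0)[XOX/OOX/XO.]-1* (2,2)[XOX/.OX/XOO]-1
p3 X@[XOX/OOX/XO.]: (2,2)[XOX/OOX/XOX]+1*
p4 O@[XOX/OOX/XOX] terminal -1; root [XO./.OX/XO.] d12

X winning at [XO./.OX/XO.]: True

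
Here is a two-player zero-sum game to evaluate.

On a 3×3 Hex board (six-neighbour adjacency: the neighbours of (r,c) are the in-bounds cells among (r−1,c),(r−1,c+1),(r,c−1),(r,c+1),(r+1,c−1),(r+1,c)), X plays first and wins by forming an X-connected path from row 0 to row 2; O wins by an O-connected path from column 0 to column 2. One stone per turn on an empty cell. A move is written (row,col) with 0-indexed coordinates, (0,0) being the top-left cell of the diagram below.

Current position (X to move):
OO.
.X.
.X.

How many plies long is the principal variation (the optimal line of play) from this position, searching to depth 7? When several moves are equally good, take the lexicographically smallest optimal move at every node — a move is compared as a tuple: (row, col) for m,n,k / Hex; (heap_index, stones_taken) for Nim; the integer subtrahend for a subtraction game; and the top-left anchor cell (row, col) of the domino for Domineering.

PV length from [OO./.X./.X.]: 1 ply

ply 1, X at OO./.X./.X. | (0,2)=+1→OOX/.X./.X.*; (1,0)=-1→OO./XX./.X.; (1,2)=-1→OO./.XX/.X.; (2,0)=-1→OO./.X./XX.; (2,2)=-1→OO./.X./.XX
ply 2: OOX/.X./.X. is terminal -1 (O); from OO./.X./.X. depth 7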